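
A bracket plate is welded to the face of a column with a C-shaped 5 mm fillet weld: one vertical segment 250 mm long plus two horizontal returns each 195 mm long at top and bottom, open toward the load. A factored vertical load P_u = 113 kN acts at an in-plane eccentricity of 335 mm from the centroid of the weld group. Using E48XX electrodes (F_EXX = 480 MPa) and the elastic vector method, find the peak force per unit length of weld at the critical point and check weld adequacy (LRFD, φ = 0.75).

Total weld length L_w = 640 mm. Treat welds as unit-width lines.
Centroid: x̄ = 2×195×97.5 / 640 = 59.41 mm from the vertical weld.
Polar moment about centroid: J = I_x + I_y = [250³/12 + 2×195×125²] + [250×59.41² + 2(195³/12 + 195×38.09²)] = 10080000 mm³.
Direct shear f_v = P/L_w = 113×10³ / 640 = 176.6 N/mm (vertical).
Torsion M = P·e = 113×10³ × 335 = 37855000 N·mm.
Critical point at (x, y) = (135.6, 125) from centroid. f_tx = M·y/J = 469.4 N/mm; f_ty = M·x/J = 509.2 N/mm.
Resultant f_max = √[f_tx² + (f_v + f_ty)²] = √[469.4² + (176.6 + 509.2)²] = 831 N/mm.
Capacity per unit length: φr_n = 0.75 × 0.6 × 480 × (0.707 × 5) = 763.6 N/mm.
831 > 763.6 → NOT adequate.

f_max ≈ 831 N/mm; NOT adequate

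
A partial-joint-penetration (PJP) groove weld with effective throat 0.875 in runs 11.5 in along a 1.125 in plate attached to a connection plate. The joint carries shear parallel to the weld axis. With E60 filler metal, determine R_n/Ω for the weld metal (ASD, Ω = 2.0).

E60XX → F_EXX = 60 ksi.
Effective throat (given) t_e = 0.875 in.
A_we = 0.875 × 11.5 = 10.06 in².
F_nw = 0.6 F_EXX = 36 ksi.
R_n/Ω = (36 × 10.06) / 2.0 = 181.1 kip.

R_n/Ω ≈ 181 kip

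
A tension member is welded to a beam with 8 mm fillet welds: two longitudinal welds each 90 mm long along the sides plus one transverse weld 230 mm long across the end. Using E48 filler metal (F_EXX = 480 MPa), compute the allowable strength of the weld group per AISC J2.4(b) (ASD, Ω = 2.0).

t_e = 0.707 × 8 = 5.656 mm.
R_nwl = 0.6 × 480 × 5.656 × 180 × 10⁻³ = 293.2 kN (longitudinal, 2 welds).
R_nwt = 0.6 × 480 × 5.656 × 230 × 10⁻³ = 374.7 kN (transverse, base value).
(i) R_nwl + R_nwt = 667.9 kN; (ii) 0.85 R_nwl + 1.5 R_nwt = 811.2 kN.
R_n = max = 811.2 kN [governs: (ii)]; R_n/Ω = 405.6 kN.

R_n/Ω ≈ 406 kN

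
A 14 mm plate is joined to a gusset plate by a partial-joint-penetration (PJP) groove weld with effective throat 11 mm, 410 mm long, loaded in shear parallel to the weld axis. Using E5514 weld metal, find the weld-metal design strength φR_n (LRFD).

φR_n ≈ 1120 kN

E55XX → F_EXX = 550 MPa.
Effective throat (given) t_e = 11 mm.
A_we = 11 × 410 = 4510 mm².
F_nw = 0.6 F_EXX = 330 MPa.
φR_n = 0.75 × 330 × 4510 × 10⁻³ = 1116 kN.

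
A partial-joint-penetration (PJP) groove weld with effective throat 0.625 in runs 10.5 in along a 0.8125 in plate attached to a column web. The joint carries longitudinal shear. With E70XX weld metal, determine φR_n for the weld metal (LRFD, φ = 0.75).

E70XX → F_EXX = 70 ksi.
Effective throat (given) t_e = 0.625 in.
A_we = 0.625 × 10.5 = 6.562 in².
F_nw = 0.6 F_EXX = 42 ksi.
φR_n = 0.75 × 42 × 6.562 = 206.7 kip.

φR_n ≈ 207 kip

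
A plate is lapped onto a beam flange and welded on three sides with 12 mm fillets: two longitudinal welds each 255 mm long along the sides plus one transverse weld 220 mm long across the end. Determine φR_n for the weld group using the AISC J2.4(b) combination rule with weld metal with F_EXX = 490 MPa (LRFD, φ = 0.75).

t_e = 0.707 × 12 = 8.484 mm.
R_nwl = 0.6 × 490 × 8.484 × 510 × 10⁻³ = 1272 kN (longitudinal, 2 welds).
R_nwt = 0.6 × 490 × 8.484 × 220 × 10⁻³ = 548.7 kN (transverse, base value).
(i) R_nwl + R_nwt = 1821 kN; (ii) 0.85 R_nwl + 1.5 R_nwt = 1904 kN.
R_n = max = 1904 kN [governs: (ii)]; φR_n = 1428 kN.

φR_n ≈ 1430 kN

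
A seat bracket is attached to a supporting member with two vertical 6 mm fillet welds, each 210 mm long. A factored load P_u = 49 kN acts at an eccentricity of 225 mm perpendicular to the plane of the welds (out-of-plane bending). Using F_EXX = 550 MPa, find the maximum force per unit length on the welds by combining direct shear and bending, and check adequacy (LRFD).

f_max ≈ 759 N/mm; adequate

L_w = 2 × 210 = 420 mm; section modulus (unit throat) S = 2 × L²/6 = 14700 mm².
Direct shear f_v = P/L_w = 49×10³/420 = 116.7 N/mm.
Moment M = P × e = 49×10³ × 225 = 11025000 N·mm; bending f_b = M/S = 750 N/mm.
f_max = √(f_v² + f_b²) = √(116.7² + 750²) = 759 N/mm.
φr_n = 0.75 × 0.6 × 550 × (0.707 × 6) = 1050 N/mm → adequate.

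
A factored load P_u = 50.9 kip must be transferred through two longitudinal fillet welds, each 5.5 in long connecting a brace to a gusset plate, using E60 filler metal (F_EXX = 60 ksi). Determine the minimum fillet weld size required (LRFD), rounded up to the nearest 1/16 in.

Total weld length L = 11 in.
Required throat t_e = P_u / (φ × 0.6 F_EXX × L) = 50.9 / (0.75 × 0.6 × 60 × 11) = 0.1714 in.
Required leg w = t_e / 0.707 = 0.2424 in → use 1/4 in.

w = 1/4 in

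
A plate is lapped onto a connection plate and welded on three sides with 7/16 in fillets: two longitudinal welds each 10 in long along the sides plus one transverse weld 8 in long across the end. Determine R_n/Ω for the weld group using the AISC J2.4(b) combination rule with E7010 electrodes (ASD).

E70XX → F_EXX = 70 ksi.
t_e = 0.707 × 0.4375 = 0.3093 in.
R_nwl = 0.6 × 70 × 0.3093 × 20 = 259.8 kip (longitudinal, 2 welds).
R_nwt = 0.6 × 70 × 0.3093 × 8 = 103.9 kip (transverse, base value).
(i) R_nwl + R_nwt = 363.8 kip; (ii) 0.85 R_nwl + 1.5 R_nwt = 376.7 kip.
R_n = max = 376.7 kip [governs: (ii)]; R_n/Ω = 188.4 kip.

R_n/Ω ≈ 188 kip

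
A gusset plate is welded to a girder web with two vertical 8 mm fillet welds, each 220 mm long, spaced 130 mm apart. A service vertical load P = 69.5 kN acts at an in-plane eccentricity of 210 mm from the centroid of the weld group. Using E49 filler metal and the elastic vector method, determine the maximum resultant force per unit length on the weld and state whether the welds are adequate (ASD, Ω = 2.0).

E49XX → F_EXX = 490 MPa.
Total weld length L_w = 440 mm. Treat welds as unit-width lines.
Polar moment about centroid: J = 2[d³/12 + d(b/2)²] = 2[220³/12 + 220×65²] = 3634000 mm³.
Direct shear f_v = P/L_w = 69.5×10³ / 440 = 158 N/mm (vertical).
Torsion M = P·e = 69.5×10³ × 210 = 14595000 N·mm.
Critical point at (x, y) = (65, 110) from centroid. f_tx = M·y/J = 441.8 N/mm; f_ty = M·x/J = 261.1 N/mm.
Resultant f_max = √[f_tx² + (f_v + f_ty)²] = √[441.8² + (158 + 261.1)²] = 608.9 N/mm.
Capacity per unit length: r_n/Ω = (1/2.0) × 0.6 × 490 × (0.707 × 8) = 831.4 N/mm.
608.9 ≤ 831.4 → adequate.

f_max ≈ 609 N/mm; adequate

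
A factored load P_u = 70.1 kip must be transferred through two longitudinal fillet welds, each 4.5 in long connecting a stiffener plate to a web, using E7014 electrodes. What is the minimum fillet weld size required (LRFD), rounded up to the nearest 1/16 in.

w = 3/8 in

E70XX → F_EXX = 70 ksi.
Total weld length L = 9 in.
Required throat t_e = P_u / (φ × 0.6 F_EXX × L) = 70.1 / (0.75 × 0.6 × 70 × 9) = 0.2473 in.
Required leg w = t_e / 0.707 = 0.3497 in → use 3/8 in.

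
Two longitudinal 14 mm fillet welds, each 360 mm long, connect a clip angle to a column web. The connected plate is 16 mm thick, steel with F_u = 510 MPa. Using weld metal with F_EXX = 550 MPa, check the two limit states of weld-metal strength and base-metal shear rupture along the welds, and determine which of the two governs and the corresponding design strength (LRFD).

φR_n ≈ 1760 kN (weld metal governs)

t_e = 0.707 × 14 = 9.898 mm; L = 720 mm.
Weld metal: φR_n = 0.75 × 0.6 × 550 × 9.898 × 720 × 10⁻³ = 1764 kN.
Base metal (shear rupture): φR_n = 0.75 × 0.6 × 510 × 16 × 720 × 10⁻³ = 2644 kN.
Governing: weld metal.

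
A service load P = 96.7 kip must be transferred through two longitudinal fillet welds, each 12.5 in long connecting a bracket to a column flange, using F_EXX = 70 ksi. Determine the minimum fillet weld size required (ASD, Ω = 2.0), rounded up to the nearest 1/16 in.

w = 5/16 in

Total weld length L = 25 in.
Required throat t_e = P × Ω / (0.6 F_EXX × L) = 96.7 × 2.0 / (0.6 × 70 × 25) = 0.1842 in.
Required leg w = t_e / 0.707 = 0.2605 in → use 5/16 in.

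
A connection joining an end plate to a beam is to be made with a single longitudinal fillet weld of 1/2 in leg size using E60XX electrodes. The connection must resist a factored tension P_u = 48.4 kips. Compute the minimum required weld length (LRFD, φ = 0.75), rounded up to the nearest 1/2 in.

E60XX → F_EXX = 60 ksi.
Throat t_e = 0.707 × 0.5 = 0.3535 in.
φr_n = 0.75 × 0.6 × 60 × 0.3535 = 9.544 kips/in.
L_req = P_u / φr_n = 48.4 / 9.544 = 5.071 in total.
Round up → use L = 5.5 in.

L = 5.5 in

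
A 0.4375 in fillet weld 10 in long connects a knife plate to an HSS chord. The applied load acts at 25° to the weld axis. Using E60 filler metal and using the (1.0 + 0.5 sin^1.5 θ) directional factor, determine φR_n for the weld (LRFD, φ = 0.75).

E60XX → F_EXX = 60 ksi.
t_e = 0.707 × 0.4375 = 0.3093 in; A_we = 0.3093 × 10 = 3.093 in².
Directional factor: 1.0 + 0.5 sin^1.5(25°) = 1.137.
F_nw = 0.6 × 60 × 1.137 = 40.95 ksi.
φR_n = 0.75 × 40.95 × 3.093 = 94.99 kip.

φR_n ≈ 95 kip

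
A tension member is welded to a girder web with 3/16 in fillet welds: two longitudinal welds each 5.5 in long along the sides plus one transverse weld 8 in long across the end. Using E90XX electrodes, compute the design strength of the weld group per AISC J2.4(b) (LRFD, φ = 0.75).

E90XX → F_EXX = 90 ksi.
t_e = 0.707 × 0.1875 = 0.1326 in.
R_nwl = 0.6 × 90 × 0.1326 × 11 = 78.74 kip (longitudinal, 2 welds).
R_nwt = 0.6 × 90 × 0.1326 × 8 = 57.27 kip (transverse, base value).
(i) R_nwl + R_nwt = 136 kip; (ii) 0.85 R_nwl + 1.5 R_nwt = 152.8 kip.
R_n = max = 152.8 kip [governs: (ii)]; φR_n = 114.6 kip.

φR_n ≈ 115 kip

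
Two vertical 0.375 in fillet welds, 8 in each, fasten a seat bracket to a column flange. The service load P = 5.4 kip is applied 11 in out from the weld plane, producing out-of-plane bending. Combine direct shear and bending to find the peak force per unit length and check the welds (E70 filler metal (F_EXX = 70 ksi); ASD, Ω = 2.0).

L_w = 2 × 8 = 16 in; section modulus (unit throat) S = 2 × L²/6 = 21.33 in².
Direct shear f_v = P/L_w = 5.4/16 = 0.3375 kip/in.
Moment M = P × e = 5.4 × 11 = 59.4 kip·in; bending f_b = M/S = 2.784 kip/in.
f_max = √(f_v² + f_b²) = √(0.3375² + 2.784²) = 2.805 kip/in.
r_n/Ω = (1/2.0) × 0.6 × 70 × (0.707 × 0.375) = 5.568 kip/in → adequate.

f_max ≈ 2.8 kip/in; adequate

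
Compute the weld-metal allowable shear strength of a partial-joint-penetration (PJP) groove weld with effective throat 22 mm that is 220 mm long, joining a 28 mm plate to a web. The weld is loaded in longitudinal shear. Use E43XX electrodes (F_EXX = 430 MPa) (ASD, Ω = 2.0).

R_n/Ω ≈ 624 kN

Effective throat (given) t_e = 22 mm.
A_we = 22 × 220 = 4840 mm².
F_nw = 0.6 F_EXX = 258 MPa.
R_n/Ω = (258 × 4840) / 2.0 × 10⁻³ = 624.4 kN.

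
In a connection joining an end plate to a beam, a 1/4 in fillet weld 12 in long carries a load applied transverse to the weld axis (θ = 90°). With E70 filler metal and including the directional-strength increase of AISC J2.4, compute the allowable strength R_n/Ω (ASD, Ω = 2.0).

R_n/Ω ≈ 66.8 kips

E70XX → F_EXX = 70 ksi.
t_e = 0.707 × 0.25 = 0.1767 in; A_we = 0.1767 × 12 = 2.121 in².
Directional factor: 1.0 + 0.5 sin^1.5(90°) = 1.5.
F_nw = 0.6 × 70 × 1.5 = 63 ksi.
R_n/Ω = (63 × 2.121) / 2.0 = 66.81 kips.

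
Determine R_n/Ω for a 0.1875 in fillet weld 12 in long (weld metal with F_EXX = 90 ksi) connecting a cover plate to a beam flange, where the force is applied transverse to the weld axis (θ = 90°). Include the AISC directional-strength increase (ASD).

R_n/Ω ≈ 64.4 kips

t_e = 0.707 × 0.1875 = 0.1326 in; A_we = 0.1326 × 12 = 1.591 in².
Directional factor: 1.0 + 0.5 sin^1.5(90°) = 1.5.
F_nw = 0.6 × 90 × 1.5 = 81 ksi.
R_n/Ω = (81 × 1.591) / 2.0 = 64.43 kips.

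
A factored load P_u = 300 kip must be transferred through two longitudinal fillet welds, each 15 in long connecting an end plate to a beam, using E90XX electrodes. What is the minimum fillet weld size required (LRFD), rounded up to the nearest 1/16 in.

w = 3/8 in

E90XX → F_EXX = 90 ksi.
Total weld length L = 30 in.
Required throat t_e = P_u / (φ × 0.6 F_EXX × L) = 300 / (0.75 × 0.6 × 90 × 30) = 0.2469 in.
Required leg w = t_e / 0.707 = 0.3492 in → use 3/8 in.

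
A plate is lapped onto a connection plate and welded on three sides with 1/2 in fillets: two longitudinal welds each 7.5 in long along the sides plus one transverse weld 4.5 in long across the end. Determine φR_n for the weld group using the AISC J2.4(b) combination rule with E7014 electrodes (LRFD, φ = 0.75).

φR_n ≈ 217 kip

E70XX → F_EXX = 70 ksi.
t_e = 0.707 × 0.5 = 0.3535 in.
R_nwl = 0.6 × 70 × 0.3535 × 15 = 222.7 kip (longitudinal, 2 welds).
R_nwt = 0.6 × 70 × 0.3535 × 4.5 = 66.81 kip (transverse, base value).
(i) R_nwl + R_nwt = 289.5 kip; (ii) 0.85 R_nwl + 1.5 R_nwt = 289.5 kip.
R_n = max = 289.5 kip [governs: (ii)]; φR_n = 217.1 kip.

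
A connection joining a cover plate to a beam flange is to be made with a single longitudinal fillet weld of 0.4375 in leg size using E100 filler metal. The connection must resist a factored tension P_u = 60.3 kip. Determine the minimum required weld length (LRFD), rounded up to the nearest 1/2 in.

L = 4.5 in

E100XX → F_EXX = 100 ksi.
Throat t_e = 0.707 × 0.4375 = 0.3093 in.
φr_n = 0.75 × 0.6 × 100 × 0.3093 = 13.92 kip/in.
L_req = P_u / φr_n = 60.3 / 13.92 = 4.332 in total.
Round up → use L = 4.5 in.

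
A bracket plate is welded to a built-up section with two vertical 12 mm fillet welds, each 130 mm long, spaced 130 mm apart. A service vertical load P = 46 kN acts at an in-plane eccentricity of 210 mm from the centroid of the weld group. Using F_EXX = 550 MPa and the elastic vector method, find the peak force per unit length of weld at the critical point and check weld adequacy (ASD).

f_max ≈ 742 N/mm; adequate

Total weld length L_w = 260 mm. Treat welds as unit-width lines.
Polar moment about centroid: J = 2[d³/12 + d(b/2)²] = 2[130³/12 + 130×65²] = 1465000 mm³.
Direct shear f_v = P/L_w = 46×10³ / 260 = 176.9 N/mm (vertical).
Torsion M = P·e = 46×10³ × 210 = 9660000 N·mm.
Critical point at (x, y) = (65, 65) from centroid. f_tx = M·y/J = 428.7 N/mm; f_ty = M·x/J = 428.7 N/mm.
Resultant f_max = √[f_tx² + (f_v + f_ty)²] = √[428.7² + (176.9 + 428.7)²] = 742 N/mm.
Capacity per unit length: r_n/Ω = (1/2.0) × 0.6 × 550 × (0.707 × 12) = 1400 N/mm.
742 ≤ 1400 → adequate.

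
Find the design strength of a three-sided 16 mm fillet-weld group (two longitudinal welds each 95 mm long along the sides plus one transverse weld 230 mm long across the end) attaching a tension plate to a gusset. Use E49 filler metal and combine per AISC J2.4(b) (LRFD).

E49XX → F_EXX = 490 MPa.
t_e = 0.707 × 16 = 11.31 mm.
R_nwl = 0.6 × 490 × 11.31 × 190 × 10⁻³ = 631.9 kN (longitudinal, 2 welds).
R_nwt = 0.6 × 490 × 11.31 × 230 × 10⁻³ = 764.9 kN (transverse, base value).
(i) R_nwl + R_nwt = 1397 kN; (ii) 0.85 R_nwl + 1.5 R_nwt = 1684 kN.
R_n = max = 1684 kN [governs: (ii)]; φR_n = 1263 kN.

φR_n ≈ 1260 kN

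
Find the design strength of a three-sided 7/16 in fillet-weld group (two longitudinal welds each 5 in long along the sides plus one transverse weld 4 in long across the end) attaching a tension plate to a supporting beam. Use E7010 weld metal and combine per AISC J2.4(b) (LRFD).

E70XX → F_EXX = 70 ksi.
t_e = 0.707 × 0.4375 = 0.3093 in.
R_nwl = 0.6 × 70 × 0.3093 × 10 = 129.9 kips (longitudinal, 2 welds).
R_nwt = 0.6 × 70 × 0.3093 × 4 = 51.96 kips (transverse, base value).
(i) R_nwl + R_nwt = 181.9 kips; (ii) 0.85 R_nwl + 1.5 R_nwt = 188.4 kips.
R_n = max = 188.4 kips [governs: (ii)]; φR_n = 141.3 kips.

φR_n ≈ 141 kips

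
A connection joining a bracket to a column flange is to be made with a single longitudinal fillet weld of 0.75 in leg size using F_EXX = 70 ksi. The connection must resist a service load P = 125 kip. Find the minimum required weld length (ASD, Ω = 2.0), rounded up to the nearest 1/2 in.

Throat t_e = 0.707 × 0.75 = 0.5302 in.
r_n/Ω = (0.6 × 70 × 0.5302) / 2.0 = 11.14 kip/in.
L_req = P / (r_n/Ω) = 125 / 11.14 = 11.23 in total.
Round up → use L = 11.5 in.

L = 11.5 in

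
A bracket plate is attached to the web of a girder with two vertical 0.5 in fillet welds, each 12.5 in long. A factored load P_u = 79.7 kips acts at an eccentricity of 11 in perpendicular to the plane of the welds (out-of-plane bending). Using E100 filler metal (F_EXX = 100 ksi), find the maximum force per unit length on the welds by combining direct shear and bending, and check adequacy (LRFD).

L_w = 2 × 12.5 = 25 in; section modulus (unit throat) S = 2 × L²/6 = 52.08 in².
Direct shear f_v = P/L_w = 79.7/25 = 3.188 kip/in.
Moment M = P × e = 79.7 × 11 = 876.7 kip·in; bending f_b = M/S = 16.83 kip/in.
f_max = √(f_v² + f_b²) = √(3.188² + 16.83²) = 17.13 kip/in.
φr_n = 0.75 × 0.6 × 100 × (0.707 × 0.5) = 15.91 kip/in → NOT adequate.

f_max ≈ 17.1 kip/in; NOT adequate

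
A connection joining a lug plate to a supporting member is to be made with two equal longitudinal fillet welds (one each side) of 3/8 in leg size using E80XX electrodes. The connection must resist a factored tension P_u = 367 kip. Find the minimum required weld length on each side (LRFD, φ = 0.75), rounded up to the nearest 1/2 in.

E80XX → F_EXX = 80 ksi.
Throat t_e = 0.707 × 0.375 = 0.2651 in.
φr_n = 0.75 × 0.6 × 80 × 0.2651 = 9.544 kip/in.
L_req = P_u / φr_n = 367 / 9.544 = 38.45 in total.
Per side: 38.45 / 2 = 19.23 in.
Round up → use L = 19.5 in on each side.

L = 19.5 in on each side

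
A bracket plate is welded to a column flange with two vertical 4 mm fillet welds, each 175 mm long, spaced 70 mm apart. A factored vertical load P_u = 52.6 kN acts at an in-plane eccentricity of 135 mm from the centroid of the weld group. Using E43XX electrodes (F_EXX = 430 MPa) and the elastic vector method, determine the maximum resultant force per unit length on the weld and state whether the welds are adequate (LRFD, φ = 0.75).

f_max ≈ 579 N/mm; NOT adequate

Total weld length L_w = 350 mm. Treat welds as unit-width lines.
Polar moment about centroid: J = 2[d³/12 + d(b/2)²] = 2[175³/12 + 175×35²] = 1322000 mm³.
Direct shear f_v = P/L_w = 52.6×10³ / 350 = 150.3 N/mm (vertical).
Torsion M = P·e = 52.6×10³ × 135 = 7101000 N·mm.
Critical point at (x, y) = (35, 87.5) from centroid. f_tx = M·y/J = 470 N/mm; f_ty = M·x/J = 188 N/mm.
Resultant f_max = √[f_tx² + (f_v + f_ty)²] = √[470² + (150.3 + 188)²] = 579.1 N/mm.
Capacity per unit length: φr_n = 0.75 × 0.6 × 430 × (0.707 × 4) = 547.2 N/mm.
579.1 > 547.2 → NOT adequate.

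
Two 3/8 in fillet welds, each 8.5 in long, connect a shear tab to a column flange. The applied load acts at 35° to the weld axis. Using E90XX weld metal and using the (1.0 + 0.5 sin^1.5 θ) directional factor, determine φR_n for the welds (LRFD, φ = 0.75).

φR_n ≈ 222 kips

E90XX → F_EXX = 90 ksi.
t_e = 0.707 × 0.375 = 0.2651 in; A_we = 0.2651 × 17 = 4.507 in².
Directional factor: 1.0 + 0.5 sin^1.5(35°) = 1.217.
F_nw = 0.6 × 90 × 1.217 = 65.73 ksi.
φR_n = 0.75 × 65.73 × 4.507 = 222.2 kips.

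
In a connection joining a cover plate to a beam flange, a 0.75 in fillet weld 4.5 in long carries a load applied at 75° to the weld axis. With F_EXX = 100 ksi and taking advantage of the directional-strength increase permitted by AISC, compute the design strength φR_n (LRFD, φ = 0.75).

φR_n ≈ 158 kip

t_e = 0.707 × 0.75 = 0.5302 in; A_we = 0.5302 × 4.5 = 2.386 in².
Directional factor: 1.0 + 0.5 sin^1.5(75°) = 1.475.
F_nw = 0.6 × 100 × 1.475 = 88.48 ksi.
φR_n = 0.75 × 88.48 × 2.386 = 158.3 kip.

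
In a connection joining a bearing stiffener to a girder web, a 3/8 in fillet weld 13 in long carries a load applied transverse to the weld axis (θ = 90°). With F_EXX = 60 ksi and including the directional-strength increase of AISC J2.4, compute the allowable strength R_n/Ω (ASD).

t_e = 0.707 × 0.375 = 0.2651 in; A_we = 0.2651 × 13 = 3.447 in².
Directional factor: 1.0 + 0.5 sin^1.5(90°) = 1.5.
F_nw = 0.6 × 60 × 1.5 = 54 ksi.
R_n/Ω = (54 × 3.447) / 2.0 = 93.06 kip.

R_n/Ω ≈ 93.1 kip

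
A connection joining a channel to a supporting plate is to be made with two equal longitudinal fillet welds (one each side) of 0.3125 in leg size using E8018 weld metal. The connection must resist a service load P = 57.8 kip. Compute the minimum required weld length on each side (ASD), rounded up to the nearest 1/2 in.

L = 5.5 in on each side

E80XX → F_EXX = 80 ksi.
Throat t_e = 0.707 × 0.3125 = 0.2209 in.
r_n/Ω = (0.6 × 80 × 0.2209) / 2.0 = 5.302 kip/in.
L_req = P / (r_n/Ω) = 57.8 / 5.302 = 10.9 in total.
Per side: 10.9 / 2 = 5.45 in.
Round up → use L = 5.5 in on each side.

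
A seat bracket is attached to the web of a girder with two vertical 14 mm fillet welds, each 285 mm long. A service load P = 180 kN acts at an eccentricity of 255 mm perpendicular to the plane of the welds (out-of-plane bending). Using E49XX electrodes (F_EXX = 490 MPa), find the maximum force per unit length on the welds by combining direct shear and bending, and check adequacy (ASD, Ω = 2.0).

L_w = 2 × 285 = 570 mm; section modulus (unit throat) S = 2 × L²/6 = 27080 mm².
Direct shear f_v = P/L_w = 180×10³/570 = 315.8 N/mm.
Moment M = P × e = 180×10³ × 255 = 45900000 N·mm; bending f_b = M/S = 1695 N/mm.
f_max = √(f_v² + f_b²) = √(315.8² + 1695²) = 1724 N/mm.
r_n/Ω = (1/2.0) × 0.6 × 490 × (0.707 × 14) = 1455 N/mm → NOT adequate.

f_max ≈ 1720 N/mm; NOT adequate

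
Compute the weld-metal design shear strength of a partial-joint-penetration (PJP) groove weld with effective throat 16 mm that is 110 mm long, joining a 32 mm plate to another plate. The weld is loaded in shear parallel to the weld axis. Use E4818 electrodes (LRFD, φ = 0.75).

φR_n ≈ 380 kN

E48XX → F_EXX = 480 MPa.
Effective throat (given) t_e = 16 mm.
A_we = 16 × 110 = 1760 mm².
F_nw = 0.6 F_EXX = 288 MPa.
φR_n = 0.75 × 288 × 1760 × 10⁻³ = 380.2 kN.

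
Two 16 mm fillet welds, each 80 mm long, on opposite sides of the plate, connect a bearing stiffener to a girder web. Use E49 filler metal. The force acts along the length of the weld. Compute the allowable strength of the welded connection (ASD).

R_n/Ω ≈ 266 kN

E49XX → F_EXX = 490 MPa.
Effective throat t_e = 0.707 × 16 = 11.31 mm.
Total length L = 160 mm; A_we = 11.31 × 160 = 1810 mm².
F_nw = 0.6 F_EXX = 0.6 × 490 = 294 MPa.
R_n = 294 × 1810 × 10⁻³ = 532.1 kN; R_n/Ω = 532.1/2.0 = 266.1 kN.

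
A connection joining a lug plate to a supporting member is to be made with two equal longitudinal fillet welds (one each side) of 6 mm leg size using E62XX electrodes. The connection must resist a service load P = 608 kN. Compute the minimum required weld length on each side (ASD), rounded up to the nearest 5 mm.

L = 390 mm on each side

E62XX → F_EXX = 620 MPa.
Throat t_e = 0.707 × 6 = 4.242 mm.
r_n/Ω = (0.6 × 620 × 4.242) / 2.0 = 789 N/mm = 0.789 kN/mm.
L_req = P / (r_n/Ω) = 608 / 0.789 = 770.6 mm total.
Per side: 770.6 / 2 = 385.3 mm.
Round up → use L = 390 mm on each side.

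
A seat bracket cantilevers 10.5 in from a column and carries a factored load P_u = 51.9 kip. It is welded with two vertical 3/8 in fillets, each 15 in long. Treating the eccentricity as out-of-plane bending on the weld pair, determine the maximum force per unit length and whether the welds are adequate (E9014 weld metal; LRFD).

f_max ≈ 7.47 kip/in; adequate

E90XX → F_EXX = 90 ksi.
L_w = 2 × 15 = 30 in; section modulus (unit throat) S = 2 × L²/6 = 75 in².
Direct shear f_v = P/L_w = 51.9/30 = 1.73 kip/in.
Moment M = P × e = 51.9 × 10.5 = 544.95 kip·in; bending f_b = M/S = 7.266 kip/in.
f_max = √(f_v² + f_b²) = √(1.73² + 7.266²) = 7.469 kip/in.
φr_n = 0.75 × 0.6 × 90 × (0.707 × 0.375) = 10.74 kip/in → adequate.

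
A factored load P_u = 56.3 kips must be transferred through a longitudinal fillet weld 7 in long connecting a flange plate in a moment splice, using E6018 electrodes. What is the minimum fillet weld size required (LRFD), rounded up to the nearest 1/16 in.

w = 7/16 in

E60XX → F_EXX = 60 ksi.
Total weld length L = 7 in.
Required throat t_e = P_u / (φ × 0.6 F_EXX × L) = 56.3 / (0.75 × 0.6 × 60 × 7) = 0.2979 in.
Required leg w = t_e / 0.707 = 0.4213 in → use 7/16 in.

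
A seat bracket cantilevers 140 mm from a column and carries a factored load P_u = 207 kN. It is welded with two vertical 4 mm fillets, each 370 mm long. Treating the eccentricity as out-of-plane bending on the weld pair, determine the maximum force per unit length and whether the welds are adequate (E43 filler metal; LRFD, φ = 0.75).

f_max ≈ 694 N/mm; NOT adequate

E43XX → F_EXX = 430 MPa.
L_w = 2 × 370 = 740 mm; section modulus (unit throat) S = 2 × L²/6 = 45630 mm².
Direct shear f_v = P/L_w = 207×10³/740 = 279.7 N/mm.
Moment M = P × e = 207×10³ × 140 = 28980000 N·mm; bending f_b = M/S = 635.1 N/mm.
f_max = √(f_v² + f_b²) = √(279.7² + 635.1²) = 693.9 N/mm.
φr_n = 0.75 × 0.6 × 430 × (0.707 × 4) = 547.2 N/mm → NOT adequate.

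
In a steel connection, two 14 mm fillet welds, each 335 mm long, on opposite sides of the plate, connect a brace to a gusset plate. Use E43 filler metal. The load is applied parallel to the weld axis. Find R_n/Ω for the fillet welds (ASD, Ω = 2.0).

E43XX → F_EXX = 430 MPa.
Effective throat t_e = 0.707 × 14 = 9.898 mm.
Total length L = 670 mm; A_we = 9.898 × 670 = 6632 mm².
F_nw = 0.6 F_EXX = 0.6 × 430 = 258 MPa.
R_n = 258 × 6632 × 10⁻³ = 1711 kN; R_n/Ω = 1711/2.0 = 855.5 kN.

R_n/Ω ≈ 855 kN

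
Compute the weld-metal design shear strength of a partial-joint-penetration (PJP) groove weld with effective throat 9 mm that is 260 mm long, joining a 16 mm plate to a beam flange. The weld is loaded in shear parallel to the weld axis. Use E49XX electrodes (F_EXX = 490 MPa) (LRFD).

φR_n ≈ 516 kN

Effective throat (given) t_e = 9 mm.
A_we = 9 × 260 = 2340 mm².
F_nw = 0.6 F_EXX = 294 MPa.
φR_n = 0.75 × 294 × 2340 × 10⁻³ = 516 kN.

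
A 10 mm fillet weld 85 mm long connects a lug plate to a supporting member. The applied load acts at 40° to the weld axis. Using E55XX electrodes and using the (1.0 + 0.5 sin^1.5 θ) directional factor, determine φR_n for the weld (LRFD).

E55XX → F_EXX = 550 MPa.
t_e = 0.707 × 10 = 7.07 mm; A_we = 7.07 × 85 = 600.9 mm².
Directional factor: 1.0 + 0.5 sin^1.5(40°) = 1.258.
F_nw = 0.6 × 550 × 1.258 = 415 MPa.
φR_n = 0.75 × 415 × 600.9 × 10⁻³ = 187.1 kN.

φR_n ≈ 187 kN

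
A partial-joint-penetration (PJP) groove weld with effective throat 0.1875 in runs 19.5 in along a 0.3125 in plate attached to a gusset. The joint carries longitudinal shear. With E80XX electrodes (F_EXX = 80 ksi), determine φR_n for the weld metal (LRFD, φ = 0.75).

Effective throat (given) t_e = 0.1875 in.
A_we = 0.1875 × 19.5 = 3.656 in².
F_nw = 0.6 F_EXX = 48 ksi.
φR_n = 0.75 × 48 × 3.656 = 131.6 kip.

φR_n ≈ 132 kip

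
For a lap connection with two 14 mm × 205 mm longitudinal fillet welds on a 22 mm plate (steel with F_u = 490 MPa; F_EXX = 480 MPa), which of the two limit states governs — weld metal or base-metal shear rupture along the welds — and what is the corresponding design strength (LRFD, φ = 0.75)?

t_e = 0.707 × 14 = 9.898 mm; L = 410 mm.
Weld metal: φR_n = 0.75 × 0.6 × 480 × 9.898 × 410 × 10⁻³ = 876.6 kN.
Base metal (shear rupture): φR_n = 0.75 × 0.6 × 490 × 22 × 410 × 10⁻³ = 1989 kN.
Governing: weld metal.

φR_n ≈ 877 kN (weld metal governs)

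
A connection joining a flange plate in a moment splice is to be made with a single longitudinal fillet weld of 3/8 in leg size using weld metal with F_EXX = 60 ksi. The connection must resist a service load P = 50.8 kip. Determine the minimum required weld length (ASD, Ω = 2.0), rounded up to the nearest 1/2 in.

L = 11 in

Throat t_e = 0.707 × 0.375 = 0.2651 in.
r_n/Ω = (0.6 × 60 × 0.2651) / 2.0 = 4.772 kip/in.
L_req = P / (r_n/Ω) = 50.8 / 4.772 = 10.64 in total.
Round up → use L = 11 in.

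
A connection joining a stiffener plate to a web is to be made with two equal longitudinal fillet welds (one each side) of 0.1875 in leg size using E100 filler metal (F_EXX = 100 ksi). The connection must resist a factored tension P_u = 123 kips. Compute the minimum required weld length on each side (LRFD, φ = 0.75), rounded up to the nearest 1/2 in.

Throat t_e = 0.707 × 0.1875 = 0.1326 in.
φr_n = 0.75 × 0.6 × 100 × 0.1326 = 5.965 kips/in.
L_req = P_u / φr_n = 123 / 5.965 = 20.62 in total.
Per side: 20.62 / 2 = 10.31 in.
Round up → use L = 10.5 in on each side.

L = 10.5 in on each side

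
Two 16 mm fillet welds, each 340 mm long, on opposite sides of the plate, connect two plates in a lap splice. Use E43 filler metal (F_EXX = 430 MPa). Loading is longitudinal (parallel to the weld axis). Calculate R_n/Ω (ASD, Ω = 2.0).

Effective throat t_e = 0.707 × 16 = 11.31 mm.
Total length L = 680 mm; A_we = 11.31 × 680 = 7692 mm².
F_nw = 0.6 F_EXX = 0.6 × 430 = 258 MPa.
R_n = 258 × 7692 × 10⁻³ = 1985 kN; R_n/Ω = 1985/2.0 = 992.3 kN.

R_n/Ω ≈ 992 kN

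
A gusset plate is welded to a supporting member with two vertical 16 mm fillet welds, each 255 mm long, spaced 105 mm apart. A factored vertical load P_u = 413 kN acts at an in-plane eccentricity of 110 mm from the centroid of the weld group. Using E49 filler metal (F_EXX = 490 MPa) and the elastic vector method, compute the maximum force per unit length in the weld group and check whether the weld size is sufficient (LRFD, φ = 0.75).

Total weld length L_w = 510 mm. Treat welds as unit-width lines.
Polar moment about centroid: J = 2[d³/12 + d(b/2)²] = 2[255³/12 + 255×52.5²] = 4169000 mm³.
Direct shear f_v = P/L_w = 413×10³ / 510 = 809.8 N/mm (vertical).
Torsion M = P·e = 413×10³ × 110 = 45430000 N·mm.
Critical point at (x, y) = (52.5, 127.5) from centroid. f_tx = M·y/J = 1389 N/mm; f_ty = M·x/J = 572.1 N/mm.
Resultant f_max = √[f_tx² + (f_v + f_ty)²] = √[1389² + (809.8 + 572.1)²] = 1960 N/mm.
Capacity per unit length: φr_n = 0.75 × 0.6 × 490 × (0.707 × 16) = 2494 N/mm.
1960 ≤ 2494 → adequate.

f_max ≈ 1960 N/mm; adequate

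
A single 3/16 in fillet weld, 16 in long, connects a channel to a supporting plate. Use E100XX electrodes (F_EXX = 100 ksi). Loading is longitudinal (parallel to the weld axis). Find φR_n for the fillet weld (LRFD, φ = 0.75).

Effective throat t_e = 0.707 × 0.1875 = 0.1326 in.
Total length L = 16 in; A_we = 0.1326 × 16 = 2.121 in².
F_nw = 0.6 F_EXX = 0.6 × 100 = 60 ksi.
φR_n = 0.75 × 60 × 2.121 = 95.45 kips.

φR_n ≈ 95.4 kips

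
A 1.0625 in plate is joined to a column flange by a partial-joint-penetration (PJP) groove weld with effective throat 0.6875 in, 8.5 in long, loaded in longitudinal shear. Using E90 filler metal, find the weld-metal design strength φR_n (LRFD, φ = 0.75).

E90XX → F_EXX = 90 ksi.
Effective throat (given) t_e = 0.6875 in.
A_we = 0.6875 × 8.5 = 5.844 in².
F_nw = 0.6 F_EXX = 54 ksi.
φR_n = 0.75 × 54 × 5.844 = 236.7 kip.

φR_n ≈ 237 kip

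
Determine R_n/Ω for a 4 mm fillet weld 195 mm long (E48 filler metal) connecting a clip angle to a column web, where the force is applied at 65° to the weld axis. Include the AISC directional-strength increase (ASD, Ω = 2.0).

R_n/Ω ≈ 114 kN

E48XX → F_EXX = 480 MPa.
t_e = 0.707 × 4 = 2.828 mm; A_we = 2.828 × 195 = 551.5 mm².
Directional factor: 1.0 + 0.5 sin^1.5(65°) = 1.431.
F_nw = 0.6 × 480 × 1.431 = 412.2 MPa.
R_n/Ω = (412.2 × 551.5) / 2.0 × 10⁻³ = 113.7 kN.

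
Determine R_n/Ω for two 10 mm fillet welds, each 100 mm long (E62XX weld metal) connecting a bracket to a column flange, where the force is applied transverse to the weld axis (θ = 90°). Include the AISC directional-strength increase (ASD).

E62XX → F_EXX = 620 MPa.
t_e = 0.707 × 10 = 7.07 mm; A_we = 7.07 × 200 = 1414 mm².
Directional factor: 1.0 + 0.5 sin^1.5(90°) = 1.5.
F_nw = 0.6 × 620 × 1.5 = 558 MPa.
R_n/Ω = (558 × 1414) / 2.0 × 10⁻³ = 394.5 kN.

R_n/Ω ≈ 395 kN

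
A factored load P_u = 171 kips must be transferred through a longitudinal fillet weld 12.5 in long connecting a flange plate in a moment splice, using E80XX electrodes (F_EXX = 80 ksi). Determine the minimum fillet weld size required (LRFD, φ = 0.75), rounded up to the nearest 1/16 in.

w = 9/16 in

Total weld length L = 12.5 in.
Required throat t_e = P_u / (φ × 0.6 F_EXX × L) = 171 / (0.75 × 0.6 × 80 × 12.5) = 0.38 in.
Required leg w = t_e / 0.707 = 0.5375 in → use 9/16 in.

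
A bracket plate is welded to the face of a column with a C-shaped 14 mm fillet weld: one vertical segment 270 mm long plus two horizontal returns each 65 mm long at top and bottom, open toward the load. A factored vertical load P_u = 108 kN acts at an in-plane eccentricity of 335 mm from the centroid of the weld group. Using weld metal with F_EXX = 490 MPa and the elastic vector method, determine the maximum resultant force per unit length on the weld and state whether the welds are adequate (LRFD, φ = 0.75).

f_max ≈ 1390 N/mm; adequate

Total weld length L_w = 400 mm. Treat welds as unit-width lines.
Centroid: x̄ = 2×65×32.5 / 400 = 10.56 mm from the vertical weld.
Polar moment about centroid: J = I_x + I_y = [270³/12 + 2×65×135²] + [270×10.56² + 2(65³/12 + 65×21.94²)] = 4148000 mm³.
Direct shear f_v = P/L_w = 108×10³ / 400 = 270 N/mm (vertical).
Torsion M = P·e = 108×10³ × 335 = 36180000 N·mm.
Critical point at (x, y) = (54.44, 135) from centroid. f_tx = M·y/J = 1178 N/mm; f_ty = M·x/J = 474.8 N/mm.
Resultant f_max = √[f_tx² + (f_v + f_ty)²] = √[1178² + (270 + 474.8)²] = 1393 N/mm.
Capacity per unit length: φr_n = 0.75 × 0.6 × 490 × (0.707 × 14) = 2183 N/mm.
1393 ≤ 2183 → adequate.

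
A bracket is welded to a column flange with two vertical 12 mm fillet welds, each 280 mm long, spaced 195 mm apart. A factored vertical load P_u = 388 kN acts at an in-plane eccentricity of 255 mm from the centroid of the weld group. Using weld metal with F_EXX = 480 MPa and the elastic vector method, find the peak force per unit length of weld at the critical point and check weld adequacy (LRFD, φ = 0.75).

Total weld length L_w = 560 mm. Treat welds as unit-width lines.
Polar moment about centroid: J = 2[d³/12 + d(b/2)²] = 2[280³/12 + 280×97.5²] = 8982000 mm³.
Direct shear f_v = P/L_w = 388×10³ / 560 = 692.9 N/mm (vertical).
Torsion M = P·e = 388×10³ × 255 = 98940000 N·mm.
Critical point at (x, y) = (97.5, 140) from centroid. f_tx = M·y/J = 1542 N/mm; f_ty = M·x/J = 1074 N/mm.
Resultant f_max = √[f_tx² + (f_v + f_ty)²] = √[1542² + (692.9 + 1074)²] = 2345 N/mm.
Capacity per unit length: φr_n = 0.75 × 0.6 × 480 × (0.707 × 12) = 1833 N/mm.
2345 > 1833 → NOT adequate.

f_max ≈ 2350 N/mm; NOT adequate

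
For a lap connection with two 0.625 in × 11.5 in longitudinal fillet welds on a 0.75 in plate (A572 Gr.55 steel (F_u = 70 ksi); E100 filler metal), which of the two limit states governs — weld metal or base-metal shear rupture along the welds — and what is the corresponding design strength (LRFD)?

φR_n ≈ 457 kips (weld metal governs)

E100XX → F_EXX = 100 ksi.
t_e = 0.707 × 0.625 = 0.4419 in; L = 23 in.
Weld metal: φR_n = 0.75 × 0.6 × 100 × 0.4419 × 23 = 457.3 kips.
Base metal (shear rupture): φR_n = 0.75 × 0.6 × 70 × 0.75 × 23 = 543.4 kips.
Governing: weld metal.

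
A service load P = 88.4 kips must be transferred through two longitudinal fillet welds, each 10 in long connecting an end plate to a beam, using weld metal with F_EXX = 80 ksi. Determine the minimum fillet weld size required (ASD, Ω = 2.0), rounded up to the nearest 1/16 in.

Total weld length L = 20 in.
Required throat t_e = P × Ω / (0.6 F_EXX × L) = 88.4 × 2.0 / (0.6 × 80 × 20) = 0.1842 in.
Required leg w = t_e / 0.707 = 0.2605 in → use 5/16 in.

w = 5/16 in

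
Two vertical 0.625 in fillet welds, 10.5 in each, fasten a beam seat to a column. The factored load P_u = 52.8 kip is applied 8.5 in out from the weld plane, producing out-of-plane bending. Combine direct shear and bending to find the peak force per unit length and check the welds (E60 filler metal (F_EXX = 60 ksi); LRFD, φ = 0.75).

f_max ≈ 12.5 kip/in; NOT adequate

L_w = 2 × 10.5 = 21 in; section modulus (unit throat) S = 2 × L²/6 = 36.75 in².
Direct shear f_v = P/L_w = 52.8/21 = 2.514 kip/in.
Moment M = P × e = 52.8 × 8.5 = 448.8 kip·in; bending f_b = M/S = 12.21 kip/in.
f_max = √(f_v² + f_b²) = √(2.514² + 12.21²) = 12.47 kip/in.
φr_n = 0.75 × 0.6 × 60 × (0.707 × 0.625) = 11.93 kip/in → NOT adequate.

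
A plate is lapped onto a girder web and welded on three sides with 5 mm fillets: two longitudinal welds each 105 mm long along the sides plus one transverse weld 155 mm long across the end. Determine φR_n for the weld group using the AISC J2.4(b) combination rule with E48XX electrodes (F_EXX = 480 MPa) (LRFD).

φR_n ≈ 314 kN

t_e = 0.707 × 5 = 3.535 mm.
R_nwl = 0.6 × 480 × 3.535 × 210 × 10⁻³ = 213.8 kN (longitudinal, 2 welds).
R_nwt = 0.6 × 480 × 3.535 × 155 × 10⁻³ = 157.8 kN (transverse, base value).
(i) R_nwl + R_nwt = 371.6 kN; (ii) 0.85 R_nwl + 1.5 R_nwt = 418.4 kN.
R_n = max = 418.4 kN [governs: (ii)]; φR_n = 313.8 kN.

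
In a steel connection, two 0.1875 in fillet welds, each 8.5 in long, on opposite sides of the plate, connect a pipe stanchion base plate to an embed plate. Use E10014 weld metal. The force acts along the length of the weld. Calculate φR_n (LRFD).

E100XX → F_EXX = 100 ksi.
Effective throat t_e = 0.707 × 0.1875 = 0.1326 in.
Total length L = 17 in; A_we = 0.1326 × 17 = 2.254 in².
F_nw = 0.6 F_EXX = 0.6 × 100 = 60 ksi.
φR_n = 0.75 × 60 × 2.254 = 101.4 kip.

φR_n ≈ 101 kip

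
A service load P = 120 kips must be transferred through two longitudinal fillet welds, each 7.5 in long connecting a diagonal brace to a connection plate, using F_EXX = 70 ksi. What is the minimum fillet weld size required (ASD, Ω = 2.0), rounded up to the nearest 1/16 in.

Total weld length L = 15 in.
Required throat t_e = P × Ω / (0.6 F_EXX × L) = 120 × 2.0 / (0.6 × 70 × 15) = 0.381 in.
Required leg w = t_e / 0.707 = 0.5388 in → use 9/16 in.

w = 9/16 in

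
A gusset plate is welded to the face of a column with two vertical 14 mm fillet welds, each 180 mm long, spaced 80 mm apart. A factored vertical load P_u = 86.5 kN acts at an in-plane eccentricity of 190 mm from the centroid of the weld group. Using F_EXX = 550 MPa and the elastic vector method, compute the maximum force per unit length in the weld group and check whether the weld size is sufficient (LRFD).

Total weld length L_w = 360 mm. Treat welds as unit-width lines.
Polar moment about centroid: J = 2[d³/12 + d(b/2)²] = 2[180³/12 + 180×40²] = 1548000 mm³.
Direct shear f_v = P/L_w = 86.5×10³ / 360 = 240.3 N/mm (vertical).
Torsion M = P·e = 86.5×10³ × 190 = 16435000 N·mm.
Critical point at (x, y) = (40, 90) from centroid. f_tx = M·y/J = 955.5 N/mm; f_ty = M·x/J = 424.7 N/mm.
Resultant f_max = √[f_tx² + (f_v + f_ty)²] = √[955.5² + (240.3 + 424.7)²] = 1164 N/mm.
Capacity per unit length: φr_n = 0.75 × 0.6 × 550 × (0.707 × 14) = 2450 N/mm.
1164 ≤ 2450 → adequate.

f_max ≈ 1160 N/mm; adequate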